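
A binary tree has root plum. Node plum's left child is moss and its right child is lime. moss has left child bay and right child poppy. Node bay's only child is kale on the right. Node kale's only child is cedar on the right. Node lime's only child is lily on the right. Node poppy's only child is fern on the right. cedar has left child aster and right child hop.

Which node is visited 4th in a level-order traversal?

Level-order visits nodes level by level from the root, left to right within each level.
Level 0: plum
Level 1: moss, lime
Level 2: bay, poppy, lily
Level 3: kale, fern
Level 4: cedar
Level 5: aster, hop
Full level-order sequence: plum, moss, lime, bay, poppy, lily, kale, fern, cedar, aster, hop.

bay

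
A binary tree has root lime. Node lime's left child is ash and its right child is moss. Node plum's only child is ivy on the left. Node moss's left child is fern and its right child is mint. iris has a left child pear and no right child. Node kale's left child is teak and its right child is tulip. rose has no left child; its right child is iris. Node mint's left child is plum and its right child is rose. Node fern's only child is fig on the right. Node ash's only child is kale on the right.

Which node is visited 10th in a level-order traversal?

Level-order visits nodes level by level from the root, left to right within each level.
Level 0: lime
Level 1: ash, moss
Level 2: kale, fern, mint
Level 3: teak, tulip, fig, plum, rose
Level 4: ivy, iris
Level 5: pear
Full level-order sequence: lime, ash, moss, kale, fern, mint, teak, tulip, fig, plum, rose, ivy, iris, pear.

plum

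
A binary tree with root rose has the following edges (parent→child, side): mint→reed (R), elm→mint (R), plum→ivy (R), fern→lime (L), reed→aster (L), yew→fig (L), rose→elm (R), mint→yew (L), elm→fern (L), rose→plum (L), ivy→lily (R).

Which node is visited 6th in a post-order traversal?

Post-order visits the left subtree, then the right subtree, then the node.
At rose: go left to plum.
  At plum: no left child.
  At plum: go right to ivy.
    At ivy: no left child.
    At ivy: go right to lily.
      lily is a leaf — visit lily.
    Visit ivy.
  Visit plum.
At rose: go right to elm.
  At elm: go left to fern.
    At fern: go left to lime.
      lime is a leaf — visit lime.
    At fern: no right child.
    Visit fern.
  At elm: go right to mint.
    At mint: go left to yew.
      At yew: go left to fig.
        fig is a leaf — visit fig.
      At yew: no right child.
      Visit yew.
    At mint: go right to reed.
      At reed: go left to aster.
        aster is a leaf — visit aster.
      At reed: no right child.
      Visit reed.
    Visit mint.
  Visit elm.
Visit rose.
Full post-order sequence: lily, ivy, plum, lime, fern, fig, yew, aster, reed, mint, elm, rose.

fig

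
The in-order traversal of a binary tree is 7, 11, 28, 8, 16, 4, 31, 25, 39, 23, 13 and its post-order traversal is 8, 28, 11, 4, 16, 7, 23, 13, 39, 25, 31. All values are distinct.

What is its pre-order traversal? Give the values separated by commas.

The last element of post-order is the root; it splits in-order into left and right subtrees.
Root 31: left subtree has 6 nodes {7, 11, 28, 8, 16, 4}, right has 4 {25, 39, 23, 13}.
  Root 7: left subtree has 0 nodes { }, right has 5 {11, 28, 8, 16, 4}.
    Root 16: left subtree has 3 nodes {11, 28, 8}, right has 1 {4}.
      Root 11: left subtree has 0 nodes { }, right has 2 {28, 8}.
        Root 28: left subtree has 0 nodes { }, right has 1 {8}.
  Root 25: left subtree has 0 nodes { }, right has 3 {39, 23, 13}.
    Root 39: left subtree has 0 nodes { }, right has 2 {23, 13}.
      Root 13: left subtree has 1 node {23}, right has 0 { }.

31, 7, 16, 11, 28, 8, 4, 25, 39, 13, 23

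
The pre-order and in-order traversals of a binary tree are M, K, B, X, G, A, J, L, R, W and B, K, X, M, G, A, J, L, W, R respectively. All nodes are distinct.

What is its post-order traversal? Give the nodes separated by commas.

B, X, K, W, R, L, J, A, G, M

The first element of pre-order is the root; it splits in-order into left and right subtrees.
Root M: left subtree has 3 nodes {B, K, X}, right has 6 {G, A, J, L, W, R}.
  Root K: left subtree has 1 node {B}, right has 1 {X}.
  Root G: left subtree has 0 nodes { }, right has 5 {A, J, L, W, R}.
    Root A: left subtree has 0 nodes { }, right has 4 {J, L, W, R}.
      Root J: left subtree has 0 nodes { }, right has 3 {L, W, R}.
        Root L: left subtree has 0 nodes { }, right has 2 {W, R}.
          Root R: left subtree has 1 node {W}, right has 0 { }.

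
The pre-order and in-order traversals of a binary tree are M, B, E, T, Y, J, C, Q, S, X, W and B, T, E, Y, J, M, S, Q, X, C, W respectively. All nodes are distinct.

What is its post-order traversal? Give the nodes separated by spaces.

The first element of pre-order is the root; it splits in-order into left and right subtrees.
Root M: left subtree has 5 nodes {B, T, E, Y, J}, right has 5 {S, Q, X, C, W}.
  Root B: left subtree has 0 nodes { }, right has 4 {T, E, Y, J}.
    Root E: left subtree has 1 node {T}, right has 2 {Y, J}.
      Root Y: left subtree has 0 nodes { }, right has 1 {J}.
  Root C: left subtree has 3 nodes {S, Q, X}, right has 1 {W}.
    Root Q: left subtree has 1 node {S}, right has 1 {X}.

T J Y E B S X Q W C M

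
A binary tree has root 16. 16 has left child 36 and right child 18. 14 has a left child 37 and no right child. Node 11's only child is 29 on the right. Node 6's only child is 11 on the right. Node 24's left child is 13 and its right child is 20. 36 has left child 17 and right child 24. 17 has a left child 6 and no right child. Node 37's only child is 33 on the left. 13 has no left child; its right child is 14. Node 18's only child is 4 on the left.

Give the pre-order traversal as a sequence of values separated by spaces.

16 36 17 6 11 29 24 13 14 37 33 20 18 4

Pre-order visits the node, then its left subtree, then its right subtree.
Visit 16.
At 16: go left to 36.
  Visit 36.
  At 36: go left to 17.
    Visit 17.
    At 17: go left to 6.
      Visit 6.
      At 6: no left child.
      At 6: go right to 11.
        Visit 11.
        At 11: no left child.
        At 11: go right to 29.
          29 is a leaf — visit 29.
    At 17: no right child.
  At 36: go right to 24.
    Visit 24.
    At 24: go left to 13.
      Visit 13.
      At 13: no left child.
      At 13: go right to 14.
        Visit 14.
        At 14: go left to 37.
          Visit 37.
          At 37: go left to 33.
            33 is a leaf — visit 33.
          At 37: no right child.
        At 14: no right child.
    At 24: go right to 20.
      20 is a leaf — visit 20.
At 16: go right to 18.
  Visit 18.
  At 18: go left to 4.
    4 is a leaf — visit 4.
  At 18: no right child.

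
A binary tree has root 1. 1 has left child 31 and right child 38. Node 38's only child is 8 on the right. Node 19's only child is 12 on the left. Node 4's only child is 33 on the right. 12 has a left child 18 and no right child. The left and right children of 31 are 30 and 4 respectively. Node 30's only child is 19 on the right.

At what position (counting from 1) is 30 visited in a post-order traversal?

4

Post-order visits the left subtree, then the right subtree, then the node.
At 1: go left to 31.
  At 31: go left to 30.
    At 30: no left child.
    At 30: go right to 19.
      At 19: go left to 12.
        At 12: go left to 18.
          18 is a leaf — visit 18.
        At 12: no right child.
        Visit 12.
      At 19: no right child.
      Visit 19.
    Visit 30.
  At 31: go right to 4.
    At 4: no left child.
    At 4: go right to 33.
      33 is a leaf — visit 33.
    Visit 4.
  Visit 31.
At 1: go right to 38.
  At 38: no left child.
  At 38: go right to 8.
    8 is a leaf — visit 8.
  Visit 38.
Visit 1.
Full post-order sequence: 18, 12, 19, 30, 33, 4, 31, 8, 38, 1.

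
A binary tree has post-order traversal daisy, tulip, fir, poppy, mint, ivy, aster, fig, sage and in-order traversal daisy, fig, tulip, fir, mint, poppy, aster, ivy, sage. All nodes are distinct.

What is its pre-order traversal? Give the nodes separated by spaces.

The last element of post-order is the root; it splits in-order into left and right subtrees.
Root sage: left subtree has 8 nodes {daisy, fig, tulip, fir, mint, poppy, aster, ivy}, right has 0 { }.
  Root fig: left subtree has 1 node {daisy}, right has 6 {tulip, fir, mint, poppy, aster, ivy}.
    Root aster: left subtree has 4 nodes {tulip, fir, mint, poppy}, right has 1 {ivy}.
      Root mint: left subtree has 2 nodes {tulip, fir}, right has 1 {poppy}.
        Root fir: left subtree has 1 node {tulip}, right has 0 { }.

sage fig daisy aster mint fir tulip poppy ivy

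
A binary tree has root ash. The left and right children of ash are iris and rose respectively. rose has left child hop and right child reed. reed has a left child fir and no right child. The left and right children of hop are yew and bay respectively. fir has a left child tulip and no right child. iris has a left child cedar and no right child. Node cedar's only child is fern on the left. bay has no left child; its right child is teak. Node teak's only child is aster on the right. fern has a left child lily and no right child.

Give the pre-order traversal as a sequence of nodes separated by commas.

Pre-order visits the node, then its left subtree, then its right subtree.
Visit ash.
At ash: go left to iris.
  Visit iris.
  At iris: go left to cedar.
    Visit cedar.
    At cedar: go left to fern.
      Visit fern.
      At fern: go left to lily.
        lily is a leaf — visit lily.
      At fern: no right child.
    At cedar: no right child.
  At iris: no right child.
At ash: go right to rose.
  Visit rose.
  At rose: go left to hop.
    Visit hop.
    At hop: go left to yew.
      yew is a leaf — visit yew.
    At hop: go right to bay.
      Visit bay.
      At bay: no left child.
      At bay: go right to teak.
        Visit teak.
        At teak: no left child.
        At teak: go right to aster.
          aster is a leaf — visit aster.
  At rose: go right to reed.
    Visit reed.
    At reed: go left to fir.
      Visit fir.
      At fir: go left to tulip.
        tulip is a leaf — visit tulip.
      At fir: no right child.
    At reed: no right child.

ash, iris, cedar, fern, lily, rose, hop, yew, bay, teak, aster, reed, fir, tulip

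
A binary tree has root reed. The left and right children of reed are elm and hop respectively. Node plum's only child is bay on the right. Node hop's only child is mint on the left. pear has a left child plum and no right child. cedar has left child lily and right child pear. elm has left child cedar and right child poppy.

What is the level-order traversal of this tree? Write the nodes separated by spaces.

Level-order visits nodes level by level from the root, left to right within each level.
Level 0: reed
Level 1: elm, hop
Level 2: cedar, poppy, mint
Level 3: lily, pear
Level 4: plum
Level 5: bay

reed elm hop cedar poppy mint lily pear plum bay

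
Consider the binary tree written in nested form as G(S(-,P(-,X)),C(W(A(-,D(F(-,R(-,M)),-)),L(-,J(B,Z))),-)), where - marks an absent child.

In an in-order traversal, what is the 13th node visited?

J

In-order visits the left subtree, then the node, then the right subtree.
At G: go left to S.
  At S: no left child.
  Visit S.
  At S: go right to P.
    At P: no left child.
    Visit P.
    At P: go right to X.
      X is a leaf — visit X.
Visit G.
At G: go right to C.
  At C: go left to W.
    At W: go left to A.
      At A: no left child.
      Visit A.
      At A: go right to D.
        At D: go left to F.
          At F: no left child.
          Visit F.
          At F: go right to R.
            At R: no left child.
            Visit R.
            At R: go right to M.
              M is a leaf — visit M.
        Visit D.
        At D: no right child.
    Visit W.
    At W: go right to L.
      At L: no left child.
      Visit L.
      At L: go right to J.
        At J: go left to B.
          B is a leaf — visit B.
        Visit J.
        At J: go right to Z.
          Z is a leaf — visit Z.
  Visit C.
  At C: no right child.
Full in-order sequence: S, P, X, G, A, F, R, M, D, W, L, B, J, Z, C.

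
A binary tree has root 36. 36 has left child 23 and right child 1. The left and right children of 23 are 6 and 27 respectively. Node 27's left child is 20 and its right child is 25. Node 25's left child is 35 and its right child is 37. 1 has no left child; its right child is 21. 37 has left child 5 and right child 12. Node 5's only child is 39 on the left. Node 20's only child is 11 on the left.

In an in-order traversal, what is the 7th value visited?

In-order visits the left subtree, then the node, then the right subtree.
At 36: go left to 23.
  At 23: go left to 6.
    6 is a leaf — visit 6.
  Visit 23.
  At 23: go right to 27.
    At 27: go left to 20.
      At 20: go left to 11.
        11 is a leaf — visit 11.
      Visit 20.
      At 20: no right child.
    Visit 27.
    At 27: go right to 25.
      At 25: go left to 35.
        35 is a leaf — visit 35.
      Visit 25.
      At 25: go right to 37.
        At 37: go left to 5.
          At 5: go left to 39.
            39 is a leaf — visit 39.
          Visit 5.
          At 5: no right child.
        Visit 37.
        At 37: go right to 12.
          12 is a leaf — visit 12.
Visit 36.
At 36: go right to 1.
  At 1: no left child.
  Visit 1.
  At 1: go right to 21.
    21 is a leaf — visit 21.
Full in-order sequence: 6, 23, 11, 20, 27, 35, 25, 39, 5, 37, 12, 36, 1, 21.

25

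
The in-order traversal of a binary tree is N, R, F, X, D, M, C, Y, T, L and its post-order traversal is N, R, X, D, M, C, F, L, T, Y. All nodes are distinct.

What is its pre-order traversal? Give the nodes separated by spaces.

Y F R N C M D X T L

The last element of post-order is the root; it splits in-order into left and right subtrees.
Root Y: left subtree has 7 nodes {N, R, F, X, D, M, C}, right has 2 {T, L}.
  Root F: left subtree has 2 nodes {N, R}, right has 4 {X, D, M, C}.
    Root R: left subtree has 1 node {N}, right has 0 { }.
    Root C: left subtree has 3 nodes {X, D, M}, right has 0 { }.
      Root M: left subtree has 2 nodes {X, D}, right has 0 { }.
        Root D: left subtree has 1 node {X}, right has 0 { }.
  Root T: left subtree has 0 nodes { }, right has 1 {L}.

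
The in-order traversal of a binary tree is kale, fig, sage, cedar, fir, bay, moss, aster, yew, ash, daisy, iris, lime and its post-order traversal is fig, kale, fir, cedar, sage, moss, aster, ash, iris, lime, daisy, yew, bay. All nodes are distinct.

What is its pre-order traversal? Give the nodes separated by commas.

bay, sage, kale, fig, cedar, fir, yew, aster, moss, daisy, ash, lime, iris

The last element of post-order is the root; it splits in-order into left and right subtrees.
Root bay: left subtree has 5 nodes {kale, fig, sage, cedar, fir}, right has 7 {moss, aster, yew, ash, daisy, iris, lime}.
  Root sage: left subtree has 2 nodes {kale, fig}, right has 2 {cedar, fir}.
    Root kale: left subtree has 0 nodes { }, right has 1 {fig}.
    Root cedar: left subtree has 0 nodes { }, right has 1 {fir}.
  Root yew: left subtree has 2 nodes {moss, aster}, right has 4 {ash, daisy, iris, lime}.
    Root aster: left subtree has 1 node {moss}, right has 0 { }.
    Root daisy: left subtree has 1 node {ash}, right has 2 {iris, lime}.
      Root lime: left subtree has 1 node {iris}, right has 0 { }.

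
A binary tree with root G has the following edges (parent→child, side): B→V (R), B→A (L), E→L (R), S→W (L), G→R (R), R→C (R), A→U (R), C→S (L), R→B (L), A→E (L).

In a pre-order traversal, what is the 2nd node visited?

R

Pre-order visits the node, then its left subtree, then its right subtree.
Visit G.
At G: no left child.
At G: go right to R.
  Visit R.
  At R: go left to B.
    Visit B.
    At B: go left to A.
      Visit A.
      At A: go left to E.
        Visit E.
        At E: no left child.
        At E: go right to L.
          L is a leaf — visit L.
      At A: go right to U.
        U is a leaf — visit U.
    At B: go right to V.
      V is a leaf — visit V.
  At R: go right to C.
    Visit C.
    At C: go left to S.
      Visit S.
      At S: go left to W.
        W is a leaf — visit W.
      At S: no right child.
    At C: no right child.
Full pre-order sequence: G, R, B, A, E, L, U, V, C, S, W.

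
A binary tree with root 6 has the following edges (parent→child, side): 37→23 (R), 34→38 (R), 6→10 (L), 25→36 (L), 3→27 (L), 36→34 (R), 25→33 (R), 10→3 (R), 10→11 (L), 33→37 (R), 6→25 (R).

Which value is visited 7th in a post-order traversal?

36

Post-order visits the left subtree, then the right subtree, then the node.
At 6: go left to 10.
  At 10: go left to 11.
    11 is a leaf — visit 11.
  At 10: go right to 3.
    At 3: go left to 27.
      27 is a leaf — visit 27.
    At 3: no right child.
    Visit 3.
  Visit 10.
At 6: go right to 25.
  At 25: go left to 36.
    At 36: no left child.
    At 36: go right to 34.
      At 34: no left child.
      At 34: go right to 38.
        38 is a leaf — visit 38.
      Visit 34.
    Visit 36.
  At 25: go right to 33.
    At 33: no left child.
    At 33: go right to 37.
      At 37: no left child.
      At 37: go right to 23.
        23 is a leaf — visit 23.
      Visit 37.
    Visit 33.
  Visit 25.
Visit 6.
Full post-order sequence: 11, 27, 3, 10, 38, 34, 36, 23, 37, 33, 25, 6.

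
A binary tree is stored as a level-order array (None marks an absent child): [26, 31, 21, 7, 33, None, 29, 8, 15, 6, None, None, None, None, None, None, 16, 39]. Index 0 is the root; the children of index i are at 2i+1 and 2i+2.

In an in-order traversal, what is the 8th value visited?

In-order visits the left subtree, then the node, then the right subtree.
At 26: go left to 31.
  At 31: go left to 7.
    At 7: go left to 8.
      At 8: no left child.
      Visit 8.
      At 8: go right to 16.
        16 is a leaf — visit 16.
    Visit 7.
    At 7: go right to 15.
      At 15: go left to 39.
        39 is a leaf — visit 39.
      Visit 15.
      At 15: no right child.
  Visit 31.
  At 31: go right to 33.
    At 33: go left to 6.
      6 is a leaf — visit 6.
    Visit 33.
    At 33: no right child.
Visit 26.
At 26: go right to 21.
  At 21: no left child.
  Visit 21.
  At 21: go right to 29.
    29 is a leaf — visit 29.
Full in-order sequence: 8, 16, 7, 39, 15, 31, 6, 33, 26, 21, 29.

33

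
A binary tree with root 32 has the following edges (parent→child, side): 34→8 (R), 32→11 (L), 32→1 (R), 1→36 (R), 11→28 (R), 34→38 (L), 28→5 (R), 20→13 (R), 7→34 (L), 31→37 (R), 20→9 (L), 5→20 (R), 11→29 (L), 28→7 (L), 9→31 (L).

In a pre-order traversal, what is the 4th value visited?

Pre-order visits the node, then its left subtree, then its right subtree.
Visit 32.
At 32: go left to 11.
  Visit 11.
  At 11: go left to 29.
    29 is a leaf — visit 29.
  At 11: go right to 28.
    Visit 28.
    At 28: go left to 7.
      Visit 7.
      At 7: go left to 34.
        Visit 34.
        At 34: go left to 38.
          38 is a leaf — visit 38.
        At 34: go right to 8.
          8 is a leaf — visit 8.
      At 7: no right child.
    At 28: go right to 5.
      Visit 5.
      At 5: no left child.
      At 5: go right to 20.
        Visit 20.
        At 20: go left to 9.
          Visit 9.
          At 9: go left to 31.
            Visit 31.
            At 31: no left child.
            At 31: go right to 37.
              37 is a leaf — visit 37.
          At 9: no right child.
        At 20: go right to 13.
          13 is a leaf — visit 13.
At 32: go right to 1.
  Visit 1.
  At 1: no left child.
  At 1: go right to 36.
    36 is a leaf — visit 36.
Full pre-order sequence: 32, 11, 29, 28, 7, 34, 38, 8, 5, 20, 9, 31, 37, 13, 1, 36.

28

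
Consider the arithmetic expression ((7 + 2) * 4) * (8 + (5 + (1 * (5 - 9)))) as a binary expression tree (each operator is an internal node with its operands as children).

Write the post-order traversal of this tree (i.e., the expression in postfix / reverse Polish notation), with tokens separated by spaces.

7 2 + 4 * 8 5 1 5 9 - * + + *

Post-order on an expression tree gives postfix notation: for each operator, emit left operand, right operand, then the operator.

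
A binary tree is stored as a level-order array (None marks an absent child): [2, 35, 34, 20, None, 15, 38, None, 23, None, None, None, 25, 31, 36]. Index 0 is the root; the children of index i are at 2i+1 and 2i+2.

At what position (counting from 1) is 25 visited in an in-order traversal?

In-order visits the left subtree, then the node, then the right subtree.
At 2: go left to 35.
  At 35: go left to 20.
    At 20: no left child.
    Visit 20.
    At 20: go right to 23.
      23 is a leaf — visit 23.
  Visit 35.
  At 35: no right child.
Visit 2.
At 2: go right to 34.
  At 34: go left to 15.
    At 15: no left child.
    Visit 15.
    At 15: go right to 25.
      25 is a leaf — visit 25.
  Visit 34.
  At 34: go right to 38.
    At 38: go left to 31.
      31 is a leaf — visit 31.
    Visit 38.
    At 38: go right to 36.
      36 is a leaf — visit 36.
Full in-order sequence: 20, 23, 35, 2, 15, 25, 34, 31, 38, 36.

6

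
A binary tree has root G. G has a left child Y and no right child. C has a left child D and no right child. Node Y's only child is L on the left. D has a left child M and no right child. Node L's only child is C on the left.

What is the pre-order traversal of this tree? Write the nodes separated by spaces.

G Y L C D M

Pre-order visits the node, then its left subtree, then its right subtree.
Visit G.
At G: go left to Y.
  Visit Y.
  At Y: go left to L.
    Visit L.
    At L: go left to C.
      Visit C.
      At C: go left to D.
        Visit D.
        At D: go left to M.
          M is a leaf — visit M.
        At D: no right child.
      At C: no right child.
    At L: no right child.
  At Y: no right child.
At G: no right child.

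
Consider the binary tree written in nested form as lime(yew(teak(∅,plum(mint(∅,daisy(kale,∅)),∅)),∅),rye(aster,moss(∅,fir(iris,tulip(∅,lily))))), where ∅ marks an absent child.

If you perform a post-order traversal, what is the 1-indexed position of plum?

Post-order visits the left subtree, then the right subtree, then the node.
At lime: go left to yew.
  At yew: go left to teak.
    At teak: no left child.
    At teak: go right to plum.
      At plum: go left to mint.
        At mint: no left child.
        At mint: go right to daisy.
          At daisy: go left to kale.
            kale is a leaf — visit kale.
          At daisy: no right child.
          Visit daisy.
        Visit mint.
      At plum: no right child.
      Visit plum.
    Visit teak.
  At yew: no right child.
  Visit yew.
At lime: go right to rye.
  At rye: go left to aster.
    aster is a leaf — visit aster.
  At rye: go right to moss.
    At moss: no left child.
    At moss: go right to fir.
      At fir: go left to iris.
        iris is a leaf — visit iris.
      At fir: go right to tulip.
        At tulip: no left child.
        At tulip: go right to lily.
          lily is a leaf — visit lily.
        Visit tulip.
      Visit fir.
    Visit moss.
  Visit rye.
Visit lime.
Full post-order sequence: kale, daisy, mint, plum, teak, yew, aster, iris, lily, tulip, fir, moss, rye, lime.

4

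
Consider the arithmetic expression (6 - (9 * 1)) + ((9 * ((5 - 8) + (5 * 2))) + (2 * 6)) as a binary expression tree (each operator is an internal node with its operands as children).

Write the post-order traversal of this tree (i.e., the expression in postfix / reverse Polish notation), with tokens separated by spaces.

Post-order on an expression tree gives postfix notation: for each operator, emit left operand, right operand, then the operator.

6 9 1 * - 9 5 8 - 5 2 * + * 2 6 * + +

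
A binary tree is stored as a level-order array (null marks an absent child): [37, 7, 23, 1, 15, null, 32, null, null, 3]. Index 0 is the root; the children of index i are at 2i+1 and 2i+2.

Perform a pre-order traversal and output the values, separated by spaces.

37 7 1 15 3 23 32

Pre-order visits the node, then its left subtree, then its right subtree.
Visit 37.
At 37: go left to 7.
  Visit 7.
  At 7: go left to 1.
    1 is a leaf — visit 1.
  At 7: go right to 15.
    Visit 15.
    At 15: go left to 3.
      3 is a leaf — visit 3.
    At 15: no right child.
At 37: go right to 23.
  Visit 23.
  At 23: no left child.
  At 23: go right to 32.
    32 is a leaf — visit 32.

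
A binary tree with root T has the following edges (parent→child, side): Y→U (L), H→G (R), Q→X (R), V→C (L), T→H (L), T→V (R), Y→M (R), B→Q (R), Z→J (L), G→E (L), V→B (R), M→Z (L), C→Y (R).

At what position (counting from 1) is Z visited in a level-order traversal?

13

Level-order visits nodes level by level from the root, left to right within each level.
Level 0: T
Level 1: H, V
Level 2: G, C, B
Level 3: E, Y, Q
Level 4: U, M, X
Level 5: Z
Level 6: J
Full level-order sequence: T, H, V, G, C, B, E, Y, Q, U, M, X, Z, J.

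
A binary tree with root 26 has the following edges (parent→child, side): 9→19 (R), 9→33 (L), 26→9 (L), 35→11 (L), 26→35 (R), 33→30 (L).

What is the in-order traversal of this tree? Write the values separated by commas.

30, 33, 9, 19, 26, 11, 35

In-order visits the left subtree, then the node, then the right subtree.
At 26: go left to 9.
  At 9: go left to 33.
    At 33: go left to 30.
      30 is a leaf — visit 30.
    Visit 33.
    At 33: no right child.
  Visit 9.
  At 9: go right to 19.
    19 is a leaf — visit 19.
Visit 26.
At 26: go right to 35.
  At 35: go left to 11.
    11 is a leaf — visit 11.
  Visit 35.
  At 35: no right child.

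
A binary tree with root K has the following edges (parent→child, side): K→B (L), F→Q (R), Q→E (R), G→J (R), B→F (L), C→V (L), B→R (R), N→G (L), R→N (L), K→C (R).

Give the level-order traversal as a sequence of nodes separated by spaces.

K B C F R V Q N E G J

Level-order visits nodes level by level from the root, left to right within each level.
Level 0: K
Level 1: B, C
Level 2: F, R, V
Level 3: Q, N
Level 4: E, G
Level 5: J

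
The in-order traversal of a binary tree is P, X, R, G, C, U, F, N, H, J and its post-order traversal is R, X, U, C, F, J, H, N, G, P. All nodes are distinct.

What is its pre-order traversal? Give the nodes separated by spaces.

P G X R N F C U H J

The last element of post-order is the root; it splits in-order into left and right subtrees.
Root P: left subtree has 0 nodes { }, right has 9 {X, R, G, C, U, F, N, H, J}.
  Root G: left subtree has 2 nodes {X, R}, right has 6 {C, U, F, N, H, J}.
    Root X: left subtree has 0 nodes { }, right has 1 {R}.
    Root N: left subtree has 3 nodes {C, U, F}, right has 2 {H, J}.
      Root F: left subtree has 2 nodes {C, U}, right has 0 { }.
        Root C: left subtree has 0 nodes { }, right has 1 {U}.
      Root H: left subtree has 0 nodes { }, right has 1 {J}.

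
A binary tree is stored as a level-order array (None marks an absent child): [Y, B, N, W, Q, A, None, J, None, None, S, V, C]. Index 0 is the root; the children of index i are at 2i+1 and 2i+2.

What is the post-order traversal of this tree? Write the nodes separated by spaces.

J W S Q B V C A N Y

Post-order visits the left subtree, then the right subtree, then the node.
At Y: go left to B.
  At B: go left to W.
    At W: go left to J.
      J is a leaf — visit J.
    At W: no right child.
    Visit W.
  At B: go right to Q.
    At Q: no left child.
    At Q: go right to S.
      S is a leaf — visit S.
    Visit Q.
  Visit B.
At Y: go right to N.
  At N: go left to A.
    At A: go left to V.
      V is a leaf — visit V.
    At A: go right to C.
      C is a leaf — visit C.
    Visit A.
  At N: no right child.
  Visit N.
Visit Y.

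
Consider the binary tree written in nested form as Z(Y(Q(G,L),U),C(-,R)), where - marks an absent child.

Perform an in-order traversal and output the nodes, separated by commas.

G, Q, L, Y, U, Z, C, R

In-order visits the left subtree, then the node, then the right subtree.
At Z: go left to Y.
  At Y: go left to Q.
    At Q: go left to G.
      G is a leaf — visit G.
    Visit Q.
    At Q: go right to L.
      L is a leaf — visit L.
  Visit Y.
  At Y: go right to U.
    U is a leaf — visit U.
Visit Z.
At Z: go right to C.
  At C: no left child.
  Visit C.
  At C: go right to R.
    R is a leaf — visit R.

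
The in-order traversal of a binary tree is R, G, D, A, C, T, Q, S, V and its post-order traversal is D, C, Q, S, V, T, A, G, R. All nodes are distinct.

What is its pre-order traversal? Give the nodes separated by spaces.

R G A D T C V S Q

The last element of post-order is the root; it splits in-order into left and right subtrees.
Root R: left subtree has 0 nodes { }, right has 8 {G, D, A, C, T, Q, S, V}.
  Root G: left subtree has 0 nodes { }, right has 7 {D, A, C, T, Q, S, V}.
    Root A: left subtree has 1 node {D}, right has 5 {C, T, Q, S, V}.
      Root T: left subtree has 1 node {C}, right has 3 {Q, S, V}.
        Root V: left subtree has 2 nodes {Q, S}, right has 0 { }.
          Root S: left subtree has 1 node {Q}, right has 0 { }.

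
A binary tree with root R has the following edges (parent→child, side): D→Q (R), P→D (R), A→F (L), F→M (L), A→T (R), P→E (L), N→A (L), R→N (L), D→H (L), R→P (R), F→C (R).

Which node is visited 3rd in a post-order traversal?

F

Post-order visits the left subtree, then the right subtree, then the node.
At R: go left to N.
  At N: go left to A.
    At A: go left to F.
      At F: go left to M.
        M is a leaf — visit M.
      At F: go right to C.
        C is a leaf — visit C.
      Visit F.
    At A: go right to T.
      T is a leaf — visit T.
    Visit A.
  At N: no right child.
  Visit N.
At R: go right to P.
  At P: go left to E.
    E is a leaf — visit E.
  At P: go right to D.
    At D: go left to H.
      H is a leaf — visit H.
    At D: go right to Q.
      Q is a leaf — visit Q.
    Visit D.
  Visit P.
Visit R.
Full post-order sequence: M, C, F, T, A, N, E, H, Q, D, P, R.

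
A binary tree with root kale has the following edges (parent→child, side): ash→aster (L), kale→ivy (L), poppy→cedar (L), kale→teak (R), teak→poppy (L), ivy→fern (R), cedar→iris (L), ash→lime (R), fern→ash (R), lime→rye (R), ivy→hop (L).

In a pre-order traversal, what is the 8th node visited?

rye

Pre-order visits the node, then its left subtree, then its right subtree.
Visit kale.
At kale: go left to ivy.
  Visit ivy.
  At ivy: go left to hop.
    hop is a leaf — visit hop.
  At ivy: go right to fern.
    Visit fern.
    At fern: no left child.
    At fern: go right to ash.
      Visit ash.
      At ash: go left to aster.
        aster is a leaf — visit aster.
      At ash: go right to lime.
        Visit lime.
        At lime: no left child.
        At lime: go right to rye.
          rye is a leaf — visit rye.
At kale: go right to teak.
  Visit teak.
  At teak: go left to poppy.
    Visit poppy.
    At poppy: go left to cedar.
      Visit cedar.
      At cedar: go left to iris.
        iris is a leaf — visit iris.
      At cedar: no right child.
    At poppy: no right child.
  At teak: no right child.
Full pre-order sequence: kale, ivy, hop, fern, ash, aster, lime, rye, teak, poppy, cedar, iris.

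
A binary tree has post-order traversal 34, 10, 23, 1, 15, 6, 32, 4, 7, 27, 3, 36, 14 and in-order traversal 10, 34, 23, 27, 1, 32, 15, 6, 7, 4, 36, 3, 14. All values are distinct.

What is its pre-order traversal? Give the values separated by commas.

14, 36, 27, 23, 10, 34, 7, 32, 1, 6, 15, 4, 3

The last element of post-order is the root; it splits in-order into left and right subtrees.
Root 14: left subtree has 12 nodes {10, 34, 23, 27, 1, 32, 15, 6, 7, 4, 36, 3}, right has 0 { }.
  Root 36: left subtree has 10 nodes {10, 34, 23, 27, 1, 32, 15, 6, 7, 4}, right has 1 {3}.
    Root 27: left subtree has 3 nodes {10, 34, 23}, right has 6 {1, 32, 15, 6, 7, 4}.
      Root 23: left subtree has 2 nodes {10, 34}, right has 0 { }.
        Root 10: left subtree has 0 nodes { }, right has 1 {34}.
      Root 7: left subtree has 4 nodes {1, 32, 15, 6}, right has 1 {4}.
        Root 32: left subtree has 1 node {1}, right has 2 {15, 6}.
          Root 6: left subtree has 1 node {15}, right has 0 { }.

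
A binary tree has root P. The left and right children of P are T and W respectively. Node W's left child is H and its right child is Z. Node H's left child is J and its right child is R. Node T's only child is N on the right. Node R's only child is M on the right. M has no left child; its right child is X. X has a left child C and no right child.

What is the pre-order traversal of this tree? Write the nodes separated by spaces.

Pre-order visits the node, then its left subtree, then its right subtree.
Visit P.
At P: go left to T.
  Visit T.
  At T: no left child.
  At T: go right to N.
    N is a leaf — visit N.
At P: go right to W.
  Visit W.
  At W: go left to H.
    Visit H.
    At H: go left to J.
      J is a leaf — visit J.
    At H: go right to R.
      Visit R.
      At R: no left child.
      At R: go right to M.
        Visit M.
        At M: no left child.
        At M: go right to X.
          Visit X.
          At X: go left to C.
            C is a leaf — visit C.
          At X: no right child.
  At W: go right to Z.
    Z is a leaf — visit Z.

P T N W H J R M X C Z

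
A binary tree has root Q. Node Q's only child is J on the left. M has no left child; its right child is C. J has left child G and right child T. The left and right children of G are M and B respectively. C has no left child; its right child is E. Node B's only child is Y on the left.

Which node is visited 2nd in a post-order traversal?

Post-order visits the left subtree, then the right subtree, then the node.
At Q: go left to J.
  At J: go left to G.
    At G: go left to M.
      At M: no left child.
      At M: go right to C.
        At C: no left child.
        At C: go right to E.
          E is a leaf — visit E.
        Visit C.
      Visit M.
    At G: go right to B.
      At B: go left to Y.
        Y is a leaf — visit Y.
      At B: no right child.
      Visit B.
    Visit G.
  At J: go right to T.
    T is a leaf — visit T.
  Visit J.
At Q: no right child.
Visit Q.
Full post-order sequence: E, C, M, Y, B, G, T, J, Q.

C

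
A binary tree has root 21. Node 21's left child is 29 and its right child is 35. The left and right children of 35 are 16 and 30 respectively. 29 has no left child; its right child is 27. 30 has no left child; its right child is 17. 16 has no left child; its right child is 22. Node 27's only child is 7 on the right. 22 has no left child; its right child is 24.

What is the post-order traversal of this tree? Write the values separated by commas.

7, 27, 29, 24, 22, 16, 17, 30, 35, 21

Post-order visits the left subtree, then the right subtree, then the node.
At 21: go left to 29.
  At 29: no left child.
  At 29: go right to 27.
    At 27: no left child.
    At 27: go right to 7.
      7 is a leaf — visit 7.
    Visit 27.
  Visit 29.
At 21: go right to 35.
  At 35: go left to 16.
    At 16: no left child.
    At 16: go right to 22.
      At 22: no left child.
      At 22: go right to 24.
        24 is a leaf — visit 24.
      Visit 22.
    Visit 16.
  At 35: go right to 30.
    At 30: no left child.
    At 30: go right to 17.
      17 is a leaf — visit 17.
    Visit 30.
  Visit 35.
Visit 21.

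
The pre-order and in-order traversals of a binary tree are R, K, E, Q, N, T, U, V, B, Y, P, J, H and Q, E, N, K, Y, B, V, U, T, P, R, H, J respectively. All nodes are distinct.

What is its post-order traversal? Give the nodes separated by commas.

The first element of pre-order is the root; it splits in-order into left and right subtrees.
Root R: left subtree has 10 nodes {Q, E, N, K, Y, B, V, U, T, P}, right has 2 {H, J}.
  Root K: left subtree has 3 nodes {Q, E, N}, right has 6 {Y, B, V, U, T, P}.
    Root E: left subtree has 1 node {Q}, right has 1 {N}.
    Root T: left subtree has 4 nodes {Y, B, V, U}, right has 1 {P}.
      Root U: left subtree has 3 nodes {Y, B, V}, right has 0 { }.
        Root V: left subtree has 2 nodes {Y, B}, right has 0 { }.
          Root B: left subtree has 1 node {Y}, right has 0 { }.
  Root J: left subtree has 1 node {H}, right has 0 { }.

Q, N, E, Y, B, V, U, P, T, K, H, J, R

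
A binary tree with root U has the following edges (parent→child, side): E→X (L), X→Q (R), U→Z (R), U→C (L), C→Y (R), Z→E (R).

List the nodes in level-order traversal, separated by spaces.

U C Z Y E X Q

Level-order visits nodes level by level from the root, left to right within each level.
Level 0: U
Level 1: C, Z
Level 2: Y, E
Level 3: X
Level 4: Q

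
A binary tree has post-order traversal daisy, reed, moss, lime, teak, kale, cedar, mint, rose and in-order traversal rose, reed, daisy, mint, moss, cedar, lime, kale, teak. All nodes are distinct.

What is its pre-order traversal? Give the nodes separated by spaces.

rose mint reed daisy cedar moss kale lime teak

The last element of post-order is the root; it splits in-order into left and right subtrees.
Root rose: left subtree has 0 nodes { }, right has 8 {reed, daisy, mint, moss, cedar, lime, kale, teak}.
  Root mint: left subtree has 2 nodes {reed, daisy}, right has 5 {moss, cedar, lime, kale, teak}.
    Root reed: left subtree has 0 nodes { }, right has 1 {daisy}.
    Root cedar: left subtree has 1 node {moss}, right has 3 {lime, kale, teak}.
      Root kale: left subtree has 1 node {lime}, right has 1 {teak}.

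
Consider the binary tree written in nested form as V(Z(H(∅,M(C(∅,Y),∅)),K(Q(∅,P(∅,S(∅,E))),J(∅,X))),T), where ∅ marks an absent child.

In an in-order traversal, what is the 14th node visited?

In-order visits the left subtree, then the node, then the right subtree.
At V: go left to Z.
  At Z: go left to H.
    At H: no left child.
    Visit H.
    At H: go right to M.
      At M: go left to C.
        At C: no left child.
        Visit C.
        At C: go right to Y.
          Y is a leaf — visit Y.
      Visit M.
      At M: no right child.
  Visit Z.
  At Z: go right to K.
    At K: go left to Q.
      At Q: no left child.
      Visit Q.
      At Q: go right to P.
        At P: no left child.
        Visit P.
        At P: go right to S.
          At S: no left child.
          Visit S.
          At S: go right to E.
            E is a leaf — visit E.
    Visit K.
    At K: go right to J.
      At J: no left child.
      Visit J.
      At J: go right to X.
        X is a leaf — visit X.
Visit V.
At V: go right to T.
  T is a leaf — visit T.
Full in-order sequence: H, C, Y, M, Z, Q, P, S, E, K, J, X, V, T.

T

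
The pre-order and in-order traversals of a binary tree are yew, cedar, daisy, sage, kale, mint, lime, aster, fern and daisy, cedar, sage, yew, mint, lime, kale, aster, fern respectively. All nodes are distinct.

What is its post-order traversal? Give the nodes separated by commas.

The first element of pre-order is the root; it splits in-order into left and right subtrees.
Root yew: left subtree has 3 nodes {daisy, cedar, sage}, right has 5 {mint, lime, kale, aster, fern}.
  Root cedar: left subtree has 1 node {daisy}, right has 1 {sage}.
  Root kale: left subtree has 2 nodes {mint, lime}, right has 2 {aster, fern}.
    Root mint: left subtree has 0 nodes { }, right has 1 {lime}.
    Root aster: left subtree has 0 nodes { }, right has 1 {fern}.

daisy, sage, cedar, lime, mint, fern, aster, kale, yew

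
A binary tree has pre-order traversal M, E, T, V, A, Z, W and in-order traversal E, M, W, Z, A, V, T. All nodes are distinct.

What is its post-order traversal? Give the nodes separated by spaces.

E W Z A V T M

The first element of pre-order is the root; it splits in-order into left and right subtrees.
Root M: left subtree has 1 node {E}, right has 5 {W, Z, A, V, T}.
  Root T: left subtree has 4 nodes {W, Z, A, V}, right has 0 { }.
    Root V: left subtree has 3 nodes {W, Z, A}, right has 0 { }.
      Root A: left subtree has 2 nodes {W, Z}, right has 0 { }.
        Root Z: left subtree has 1 node {W}, right has 0 { }.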